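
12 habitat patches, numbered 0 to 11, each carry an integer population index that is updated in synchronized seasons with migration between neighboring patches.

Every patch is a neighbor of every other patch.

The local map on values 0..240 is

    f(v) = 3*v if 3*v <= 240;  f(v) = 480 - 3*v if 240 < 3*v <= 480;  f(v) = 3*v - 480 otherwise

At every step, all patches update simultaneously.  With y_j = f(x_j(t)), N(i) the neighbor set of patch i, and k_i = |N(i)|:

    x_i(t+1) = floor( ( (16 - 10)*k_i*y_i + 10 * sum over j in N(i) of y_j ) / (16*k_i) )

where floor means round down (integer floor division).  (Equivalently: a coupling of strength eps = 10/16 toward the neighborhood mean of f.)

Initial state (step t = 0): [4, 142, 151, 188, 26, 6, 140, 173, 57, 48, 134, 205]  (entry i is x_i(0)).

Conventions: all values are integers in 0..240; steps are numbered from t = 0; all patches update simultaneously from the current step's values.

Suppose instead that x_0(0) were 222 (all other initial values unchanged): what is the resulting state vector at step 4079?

Simulating step by step:
t=0: [222, 142, 151, 188, 26, 6, 140, 173, 57, 48, 134, 205]
t=1: [120, 78, 69, 87, 85, 66, 80, 73, 115, 106, 85, 103]
t=2: [171, 208, 199, 203, 205, 196, 210, 203, 176, 185, 205, 188]
t=3: [83, 118, 110, 114, 116, 107, 120, 114, 88, 96, 116, 99]
t=4: [182, 149, 156, 152, 150, 159, 147, 152, 177, 170, 150, 167]
t=5: [41, 31, 24, 28, 30, 21, 33, 28, 36, 30, 30, 27]
t=6: [100, 90, 84, 87, 89, 81, 92, 87, 95, 89, 89, 86]
t=7: [202, 211, 217, 214, 212, 220, 209, 214, 207, 212, 212, 215]
t=8: [146, 155, 160, 158, 156, 163, 153, 158, 151, 156, 156, 159]
t=9: [22, 14, 9, 11, 13, 12, 16, 11, 17, 13, 13, 10]
t=10: [48, 40, 36, 37, 39, 38, 42, 37, 43, 39, 39, 36]
t=11: [126, 118, 115, 116, 118, 117, 120, 116, 121, 118, 118, 115]
t=12: [118, 125, 128, 127, 125, 126, 123, 127, 122, 125, 125, 128]
t=13: [111, 105, 102, 103, 105, 104, 107, 103, 108, 105, 105, 102]
t=14: [159, 165, 167, 166, 165, 165, 163, 166, 162, 165, 165, 167]
t=15: [10, 14, 16, 15, 14, 14, 12, 15, 11, 14, 14, 16]
t=16: [37, 41, 43, 42, 41, 41, 39, 42, 38, 41, 41, 43]
t=17: [118, 122, 124, 123, 122, 122, 120, 123, 119, 122, 122, 124]
t=18: [118, 114, 112, 113, 114, 114, 116, 113, 117, 114, 114, 112]
t=19: [133, 137, 139, 138, 137, 137, 135, 138, 134, 137, 137, 139]
t=20: [73, 69, 67, 68, 69, 69, 71, 68, 72, 69, 69, 67]
t=21: [211, 207, 205, 206, 207, 207, 209, 206, 210, 207, 207, 205]
t=22: [145, 141, 139, 140, 141, 141, 143, 140, 144, 141, 141, 139]
t=23: [52, 56, 58, 57, 56, 56, 54, 57, 53, 56, 56, 58]
t=24: [163, 167, 169, 168, 167, 167, 165, 168, 164, 167, 167, 169]
t=25: [16, 20, 22, 21, 20, 20, 18, 21, 17, 20, 20, 22]
t=26: [55, 59, 61, 60, 59, 59, 57, 60, 56, 59, 59, 61]
t=27: [172, 176, 178, 177, 176, 176, 174, 177, 173, 176, 176, 178]
t=28: [43, 47, 49, 48, 47, 47, 45, 48, 44, 47, 47, 49]
t=29: [136, 140, 142, 141, 140, 140, 138, 141, 137, 140, 140, 142]
t=30: [64, 60, 58, 59, 60, 60, 62, 59, 63, 60, 60, 58]
t=31: [184, 180, 178, 179, 180, 180, 182, 179, 183, 180, 180, 178]
t=32: [64, 60, 58, 59, 60, 60, 62, 59, 63, 60, 60, 58]

Answer: [184, 180, 178, 179, 180, 180, 182, 179, 183, 180, 180, 178]
Key observation: The state at step 30, [64, 60, 58, 59, 60, 60, 62, 59, 63, 60, 60, 58], reappears at step 32: the system is in a cycle of period 2 from step 30 on.  Therefore the state at step 4079 equals the state at step 30 + ((4079 - 30) mod 2) = 31, which is [184, 180, 178, 179, 180, 180, 182, 179, 183, 180, 180, 178].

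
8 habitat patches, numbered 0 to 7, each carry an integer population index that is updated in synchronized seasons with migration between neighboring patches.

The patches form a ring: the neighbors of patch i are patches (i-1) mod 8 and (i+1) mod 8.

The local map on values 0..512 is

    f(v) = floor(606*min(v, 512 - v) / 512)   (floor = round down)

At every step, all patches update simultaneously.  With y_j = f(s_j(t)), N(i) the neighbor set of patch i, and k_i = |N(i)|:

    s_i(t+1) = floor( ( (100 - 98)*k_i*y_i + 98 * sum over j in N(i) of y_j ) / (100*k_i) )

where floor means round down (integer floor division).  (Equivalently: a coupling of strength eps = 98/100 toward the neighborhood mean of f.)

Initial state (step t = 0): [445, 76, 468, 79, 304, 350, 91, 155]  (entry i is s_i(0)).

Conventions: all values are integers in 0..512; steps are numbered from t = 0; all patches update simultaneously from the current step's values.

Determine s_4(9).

Simulating step by step:
t=0: [445, 76, 468, 79, 304, 350, 91, 155]
t=1: [134, 65, 90, 147, 144, 176, 185, 94]
t=2: [94, 130, 124, 138, 190, 194, 160, 186]
t=3: [184, 128, 157, 184, 196, 206, 223, 151]
t=4: [165, 200, 184, 208, 230, 246, 211, 238]
t=5: [257, 206, 240, 244, 268, 261, 285, 223]
t=6: [253, 291, 265, 286, 292, 278, 279, 284]
t=7: [265, 294, 264, 275, 271, 267, 272, 286]
t=8: [263, 291, 269, 288, 284, 284, 278, 287]
t=9: [264, 289, 263, 277, 267, 272, 267, 284]

Answer: s_4(9) = 267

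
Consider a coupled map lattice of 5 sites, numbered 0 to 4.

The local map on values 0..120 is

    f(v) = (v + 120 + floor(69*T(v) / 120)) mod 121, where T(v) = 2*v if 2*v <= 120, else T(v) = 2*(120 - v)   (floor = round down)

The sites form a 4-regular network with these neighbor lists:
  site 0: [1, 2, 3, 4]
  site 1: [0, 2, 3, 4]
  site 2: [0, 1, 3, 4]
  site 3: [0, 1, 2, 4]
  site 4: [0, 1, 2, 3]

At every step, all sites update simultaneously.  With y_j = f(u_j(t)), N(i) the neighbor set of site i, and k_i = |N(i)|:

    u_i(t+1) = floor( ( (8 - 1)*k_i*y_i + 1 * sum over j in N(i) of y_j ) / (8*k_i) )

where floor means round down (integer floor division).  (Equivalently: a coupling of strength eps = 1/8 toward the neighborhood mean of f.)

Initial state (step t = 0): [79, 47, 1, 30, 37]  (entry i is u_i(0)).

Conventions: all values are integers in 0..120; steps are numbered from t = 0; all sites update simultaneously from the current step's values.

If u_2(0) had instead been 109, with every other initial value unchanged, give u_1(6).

Simulating step by step:
t=0: [79, 47, 109, 30, 37]
t=1: [14, 95, 112, 64, 77]
t=2: [29, 5, 106, 10, 8]
t=3: [54, 10, 3, 20, 16]
t=4: [103, 23, 10, 42, 34]
t=5: [7, 47, 24, 82, 67]
t=6: [17, 89, 47, 7, 9]

Answer: u_1(6) = 89
Key observation: This trace re-runs the system from the modified initial state.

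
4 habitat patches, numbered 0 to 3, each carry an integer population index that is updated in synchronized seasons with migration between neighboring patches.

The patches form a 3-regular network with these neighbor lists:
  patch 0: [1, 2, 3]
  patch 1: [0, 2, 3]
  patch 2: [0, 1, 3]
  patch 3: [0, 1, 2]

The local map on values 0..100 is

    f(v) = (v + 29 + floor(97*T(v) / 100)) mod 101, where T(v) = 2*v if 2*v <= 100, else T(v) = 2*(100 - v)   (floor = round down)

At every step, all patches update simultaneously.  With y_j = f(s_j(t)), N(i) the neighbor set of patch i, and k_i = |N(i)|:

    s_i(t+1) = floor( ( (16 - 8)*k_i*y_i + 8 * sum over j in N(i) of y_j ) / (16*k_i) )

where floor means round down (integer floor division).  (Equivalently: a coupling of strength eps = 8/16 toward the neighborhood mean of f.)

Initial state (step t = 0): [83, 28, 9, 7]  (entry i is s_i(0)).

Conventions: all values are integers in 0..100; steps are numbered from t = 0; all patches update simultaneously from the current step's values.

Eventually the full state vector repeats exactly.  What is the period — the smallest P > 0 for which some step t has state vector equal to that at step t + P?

Answer: 2
Key observation: The state at step 7, [61, 61, 61, 61], reappears at step 9 — and no state repeats earlier — so the cycle the system enters has period 2.

Derivation:
t=0: [83, 28, 9, 7]
t=1: [40, 29, 44, 42]
t=2: [42, 32, 46, 44]
t=3: [49, 39, 53, 51]
t=4: [67, 57, 67, 68]
t=5: [60, 63, 60, 60]
t=6: [64, 63, 64, 64]
t=7: [61, 61, 61, 61]
t=8: [64, 64, 64, 64]
t=9: [61, 61, 61, 61]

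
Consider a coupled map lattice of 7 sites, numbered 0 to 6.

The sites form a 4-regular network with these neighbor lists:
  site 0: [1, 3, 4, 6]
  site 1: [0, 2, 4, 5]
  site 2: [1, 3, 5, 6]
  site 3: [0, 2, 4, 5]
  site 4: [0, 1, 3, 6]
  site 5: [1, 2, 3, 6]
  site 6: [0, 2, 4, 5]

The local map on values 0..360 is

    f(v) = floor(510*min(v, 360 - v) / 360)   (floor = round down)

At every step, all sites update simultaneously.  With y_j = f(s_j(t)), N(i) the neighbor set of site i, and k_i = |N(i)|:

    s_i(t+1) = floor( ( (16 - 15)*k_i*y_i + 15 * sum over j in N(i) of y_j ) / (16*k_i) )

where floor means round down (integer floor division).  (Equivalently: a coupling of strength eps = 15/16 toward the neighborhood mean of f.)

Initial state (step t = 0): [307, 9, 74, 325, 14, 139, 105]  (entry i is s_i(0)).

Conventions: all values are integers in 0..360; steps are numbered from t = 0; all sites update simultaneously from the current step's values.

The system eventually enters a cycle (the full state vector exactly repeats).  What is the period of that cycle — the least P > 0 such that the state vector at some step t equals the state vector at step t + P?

Answer: 8
Key observation: The state at step 46, [247, 247, 247, 247, 247, 247, 247], reappears at step 54 — and no state repeats earlier — so the cycle the system enters has period 8.

Derivation:
t=0: [307, 9, 74, 325, 14, 139, 105]
t=1: [58, 93, 101, 95, 67, 85, 101]
t=2: [122, 111, 132, 111, 120, 136, 111]
t=3: [160, 178, 167, 178, 161, 166, 178]
t=4: [244, 232, 247, 232, 244, 247, 232]
t=5: [175, 163, 174, 163, 175, 174, 163]
t=6: [235, 245, 234, 245, 235, 234, 245]
t=7: [166, 176, 166, 176, 166, 166, 176]
t=8: [244, 235, 244, 235, 244, 244, 235]
t=9: [173, 164, 173, 164, 173, 173, 164]
t=10: [235, 244, 235, 244, 235, 235, 244]
t=11: [167, 176, 167, 176, 167, 167, 176]
t=12: [245, 236, 245, 236, 245, 245, 236]
t=13: [171, 162, 171, 162, 171, 171, 162]
t=14: [232, 241, 232, 241, 232, 232, 241]
t=15: [171, 180, 171, 180, 171, 171, 180]
t=16: [251, 242, 251, 242, 251, 251, 242]
t=17: [163, 154, 163, 154, 163, 163, 154]
t=18: [221, 229, 221, 229, 221, 221, 229]
t=19: [188, 195, 188, 195, 188, 188, 195]
t=20: [235, 242, 235, 242, 235, 235, 242]
t=21: [169, 176, 169, 176, 169, 169, 176]
t=22: [246, 239, 246, 239, 246, 246, 239]
t=23: [168, 161, 168, 161, 168, 168, 161]
t=24: [230, 237, 230, 237, 230, 230, 237]
t=25: [176, 183, 176, 183, 176, 176, 183]
t=26: [249, 249, 249, 249, 249, 249, 249]
t=27: [157, 157, 157, 157, 157, 157, 157]
t=28: [222, 222, 222, 222, 222, 222, 222]
t=29: [195, 195, 195, 195, 195, 195, 195]
t=30: [233, 233, 233, 233, 233, 233, 233]
t=31: [179, 179, 179, 179, 179, 179, 179]
t=32: [253, 253, 253, 253, 253, 253, 253]
t=33: [151, 151, 151, 151, 151, 151, 151]
t=34: [213, 213, 213, 213, 213, 213, 213]
t=35: [208, 208, 208, 208, 208, 208, 208]
t=36: [215, 215, 215, 215, 215, 215, 215]
t=37: [205, 205, 205, 205, 205, 205, 205]
t=38: [219, 219, 219, 219, 219, 219, 219]
t=39: [199, 199, 199, 199, 199, 199, 199]
t=40: [228, 228, 228, 228, 228, 228, 228]
t=41: [187, 187, 187, 187, 187, 187, 187]
t=42: [245, 245, 245, 245, 245, 245, 245]
t=43: [162, 162, 162, 162, 162, 162, 162]
t=44: [229, 229, 229, 229, 229, 229, 229]
t=45: [185, 185, 185, 185, 185, 185, 185]
t=46: [247, 247, 247, 247, 247, 247, 247]
t=47: [160, 160, 160, 160, 160, 160, 160]
t=48: [226, 226, 226, 226, 226, 226, 226]
t=49: [189, 189, 189, 189, 189, 189, 189]
t=50: [242, 242, 242, 242, 242, 242, 242]
t=51: [167, 167, 167, 167, 167, 167, 167]
t=52: [236, 236, 236, 236, 236, 236, 236]
t=53: [175, 175, 175, 175, 175, 175, 175]
t=54: [247, 247, 247, 247, 247, 247, 247]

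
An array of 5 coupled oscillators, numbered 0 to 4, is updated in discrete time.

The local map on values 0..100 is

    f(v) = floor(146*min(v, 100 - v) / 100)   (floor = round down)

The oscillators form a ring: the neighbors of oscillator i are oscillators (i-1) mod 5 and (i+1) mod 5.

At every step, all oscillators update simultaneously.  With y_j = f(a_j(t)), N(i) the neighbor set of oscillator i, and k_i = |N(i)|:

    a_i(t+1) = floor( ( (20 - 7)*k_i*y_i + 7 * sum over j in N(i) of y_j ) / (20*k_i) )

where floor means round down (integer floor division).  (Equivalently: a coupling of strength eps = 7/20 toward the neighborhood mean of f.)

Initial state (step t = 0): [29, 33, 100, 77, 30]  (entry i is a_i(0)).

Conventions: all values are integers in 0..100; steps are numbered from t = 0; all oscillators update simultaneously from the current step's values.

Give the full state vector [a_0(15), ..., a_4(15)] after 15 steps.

Answer: [56, 52, 46, 46, 52]

Derivation:
t=0: [29, 33, 100, 77, 30]
t=1: [43, 38, 14, 28, 41]
t=2: [60, 50, 29, 39, 56]
t=3: [61, 64, 49, 54, 61]
t=4: [55, 56, 66, 65, 57]
t=5: [64, 61, 51, 52, 60]
t=6: [53, 57, 68, 68, 59]
t=7: [65, 60, 48, 48, 58]
t=8: [53, 58, 67, 68, 60]
t=9: [65, 59, 49, 48, 57]
t=10: [54, 59, 68, 68, 61]
t=11: [63, 58, 48, 47, 56]
t=12: [56, 61, 68, 67, 62]
t=13: [61, 55, 48, 48, 55]
t=14: [59, 64, 69, 69, 64]
t=15: [56, 52, 46, 46, 52]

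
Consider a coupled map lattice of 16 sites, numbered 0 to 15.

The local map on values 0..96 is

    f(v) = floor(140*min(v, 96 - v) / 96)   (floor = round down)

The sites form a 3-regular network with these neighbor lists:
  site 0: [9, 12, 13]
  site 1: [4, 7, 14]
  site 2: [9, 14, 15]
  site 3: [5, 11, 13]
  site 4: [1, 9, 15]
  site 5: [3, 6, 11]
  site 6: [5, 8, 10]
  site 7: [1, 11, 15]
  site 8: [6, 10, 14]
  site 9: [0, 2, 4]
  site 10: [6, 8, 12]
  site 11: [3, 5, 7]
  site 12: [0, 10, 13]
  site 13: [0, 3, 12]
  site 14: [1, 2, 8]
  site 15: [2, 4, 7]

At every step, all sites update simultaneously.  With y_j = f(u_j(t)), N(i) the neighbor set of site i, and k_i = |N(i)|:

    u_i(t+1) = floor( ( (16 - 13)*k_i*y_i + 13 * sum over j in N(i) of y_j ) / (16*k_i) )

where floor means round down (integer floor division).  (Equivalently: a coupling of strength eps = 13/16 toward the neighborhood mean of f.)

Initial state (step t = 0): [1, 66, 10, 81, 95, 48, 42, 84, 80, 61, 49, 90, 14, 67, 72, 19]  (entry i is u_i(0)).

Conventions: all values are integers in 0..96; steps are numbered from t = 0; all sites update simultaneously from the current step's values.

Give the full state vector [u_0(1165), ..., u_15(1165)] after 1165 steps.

Simulating step by step:
t=0: [1, 66, 10, 81, 95, 48, 42, 84, 80, 61, 49, 90, 14, 67, 72, 19]
t=1: [30, 22, 33, 36, 32, 37, 55, 24, 48, 13, 40, 30, 33, 19, 28, 13]
t=2: [33, 38, 29, 43, 27, 51, 60, 31, 55, 40, 58, 45, 43, 43, 48, 38]
t=3: [58, 52, 57, 63, 52, 60, 58, 55, 59, 45, 57, 58, 56, 58, 55, 44]
t=4: [58, 61, 61, 52, 64, 52, 53, 60, 55, 59, 55, 53, 55, 53, 57, 60]
t=5: [57, 51, 53, 62, 50, 62, 60, 54, 59, 51, 59, 60, 58, 59, 54, 50]
t=6: [57, 63, 63, 50, 65, 50, 51, 61, 54, 62, 53, 52, 54, 53, 60, 64]
t=7: [57, 49, 48, 64, 47, 65, 63, 52, 59, 49, 62, 62, 60, 61, 52, 47]
t=8: [56, 65, 67, 47, 68, 47, 48, 62, 53, 65, 50, 51, 52, 51, 63, 67]
t=9: [58, 45, 44, 66, 43, 67, 66, 50, 61, 46, 65, 62, 63, 63, 49, 43]
t=10: [54, 65, 65, 45, 64, 44, 45, 60, 51, 61, 46, 50, 49, 48, 61, 63]
t=11: [62, 48, 49, 66, 47, 65, 65, 53, 61, 50, 66, 61, 66, 65, 51, 47]
t=12: [51, 65, 66, 46, 68, 46, 46, 62, 51, 62, 45, 50, 45, 45, 63, 66]
t=13: [60, 45, 45, 66, 44, 67, 65, 51, 60, 49, 65, 62, 65, 65, 50, 43]
t=14: [52, 65, 65, 44, 64, 44, 46, 59, 52, 61, 46, 49, 46, 46, 61, 64]
t=15: [62, 49, 48, 65, 47, 65, 65, 53, 62, 51, 66, 61, 66, 65, 51, 47]
t=16: [50, 65, 66, 46, 67, 46, 45, 62, 50, 62, 45, 50, 45, 45, 62, 66]
t=17: [61, 46, 46, 66, 44, 66, 66, 51, 61, 50, 65, 62, 65, 66, 51, 44]
t=18: [51, 65, 65, 44, 65, 44, 45, 60, 51, 61, 46, 50, 46, 45, 62, 65]
t=19: [61, 47, 47, 65, 46, 65, 65, 52, 61, 51, 65, 61, 65, 65, 51, 46]
t=20: [51, 65, 66, 46, 66, 46, 46, 62, 51, 62, 46, 51, 46, 46, 62, 66]
t=21: [61, 46, 46, 66, 45, 66, 66, 50, 61, 50, 66, 61, 66, 66, 50, 44]
t=22: [51, 66, 66, 45, 65, 45, 45, 61, 51, 62, 45, 51, 45, 45, 62, 65]
t=23: [60, 47, 46, 65, 45, 65, 65, 51, 60, 50, 65, 61, 65, 65, 50, 46]
t=24: [52, 66, 67, 46, 66, 46, 46, 62, 52, 62, 46, 51, 46, 46, 63, 65]
t=25: [61, 45, 46, 66, 45, 66, 66, 50, 61, 49, 66, 61, 66, 66, 49, 44]
t=26: [51, 66, 66, 45, 65, 45, 45, 61, 51, 62, 45, 51, 45, 45, 62, 65]

Answer: [61, 45, 46, 66, 45, 66, 66, 50, 61, 49, 66, 61, 66, 66, 49, 44]
Key observation: The state at step 22, [51, 66, 66, 45, 65, 45, 45, 61, 51, 62, 45, 51, 45, 45, 62, 65], reappears at step 26: the system is in a cycle of period 4 from step 22 on.  Therefore the state at step 1165 equals the state at step 22 + ((1165 - 22) mod 4) = 25, which is [61, 45, 46, 66, 45, 66, 66, 50, 61, 49, 66, 61, 66, 66, 49, 44].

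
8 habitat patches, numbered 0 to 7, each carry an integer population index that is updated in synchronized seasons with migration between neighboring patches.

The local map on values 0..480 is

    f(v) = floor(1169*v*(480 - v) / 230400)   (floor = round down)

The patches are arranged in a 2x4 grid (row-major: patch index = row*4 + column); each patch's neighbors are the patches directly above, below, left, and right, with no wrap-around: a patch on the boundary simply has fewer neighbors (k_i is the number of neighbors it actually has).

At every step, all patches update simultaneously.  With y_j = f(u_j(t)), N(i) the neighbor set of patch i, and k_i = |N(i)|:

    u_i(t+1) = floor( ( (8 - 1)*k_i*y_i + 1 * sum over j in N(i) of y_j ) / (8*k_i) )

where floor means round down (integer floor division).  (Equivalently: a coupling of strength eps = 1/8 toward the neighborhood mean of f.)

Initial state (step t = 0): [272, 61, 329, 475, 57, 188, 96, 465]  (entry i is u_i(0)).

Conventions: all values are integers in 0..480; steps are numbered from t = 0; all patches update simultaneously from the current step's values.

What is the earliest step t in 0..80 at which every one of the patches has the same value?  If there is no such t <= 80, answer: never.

Simulating step by step:
t=0: [272, 61, 329, 475, 57, 188, 96, 465]  (not all equal)
t=1: [266, 146, 234, 28, 142, 261, 187, 43]  (not all equal)
t=2: [282, 252, 280, 80, 248, 285, 270, 104]  (not all equal)
t=3: [284, 289, 279, 171, 289, 282, 282, 201]  (not all equal)
t=4: [281, 280, 283, 270, 280, 282, 283, 282]  (not all equal)
t=5: [283, 283, 282, 286, 283, 283, 282, 283]  (not all equal)
t=6: [282, 282, 282, 281, 282, 282, 282, 282]  (not all equal)
t=7: [283, 283, 283, 283, 283, 283, 283, 283]  (all equal)

Answer: 7
Key observation: Synchronization is absorbing here: once all patches are equal they stay equal, and step 7 is the first all-equal step.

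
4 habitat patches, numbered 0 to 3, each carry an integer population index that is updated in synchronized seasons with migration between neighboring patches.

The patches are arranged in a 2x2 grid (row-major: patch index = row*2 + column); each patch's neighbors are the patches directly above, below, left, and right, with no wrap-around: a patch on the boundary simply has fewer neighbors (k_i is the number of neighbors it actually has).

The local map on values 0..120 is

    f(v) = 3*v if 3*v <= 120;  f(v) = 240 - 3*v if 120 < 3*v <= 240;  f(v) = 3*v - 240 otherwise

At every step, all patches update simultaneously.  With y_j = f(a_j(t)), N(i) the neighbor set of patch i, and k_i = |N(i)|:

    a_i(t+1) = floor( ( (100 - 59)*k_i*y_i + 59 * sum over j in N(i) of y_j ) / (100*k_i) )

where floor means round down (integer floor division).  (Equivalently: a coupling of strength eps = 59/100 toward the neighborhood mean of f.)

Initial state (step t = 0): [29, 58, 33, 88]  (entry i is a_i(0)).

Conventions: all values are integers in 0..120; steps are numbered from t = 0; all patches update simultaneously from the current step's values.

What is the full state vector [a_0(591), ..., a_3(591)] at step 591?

Simulating step by step:
t=0: [29, 58, 33, 88]
t=1: [84, 59, 73, 58]
t=2: [29, 48, 31, 51]
t=3: [91, 90, 89, 91]
t=4: [30, 31, 30, 30]
t=5: [90, 91, 90, 90]
t=6: [30, 31, 30, 30]

Answer: [90, 91, 90, 90]
Key observation: The state at step 4, [30, 31, 30, 30], reappears at step 6: the system is in a cycle of period 2 from step 4 on.  Therefore the state at step 591 equals the state at step 4 + ((591 - 4) mod 2) = 5, which is [90, 91, 90, 90].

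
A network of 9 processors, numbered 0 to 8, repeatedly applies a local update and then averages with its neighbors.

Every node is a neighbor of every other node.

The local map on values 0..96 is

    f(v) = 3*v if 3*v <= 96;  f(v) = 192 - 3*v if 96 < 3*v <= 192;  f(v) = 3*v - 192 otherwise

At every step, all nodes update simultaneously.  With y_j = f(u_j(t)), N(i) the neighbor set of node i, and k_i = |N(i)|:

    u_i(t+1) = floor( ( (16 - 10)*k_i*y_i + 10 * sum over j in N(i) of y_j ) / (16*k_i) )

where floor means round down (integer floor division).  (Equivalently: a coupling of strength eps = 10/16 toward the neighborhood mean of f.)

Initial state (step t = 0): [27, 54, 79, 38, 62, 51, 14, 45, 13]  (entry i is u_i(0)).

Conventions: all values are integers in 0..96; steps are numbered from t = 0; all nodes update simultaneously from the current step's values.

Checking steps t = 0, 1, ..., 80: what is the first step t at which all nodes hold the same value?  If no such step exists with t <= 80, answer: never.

Answer: never
Key observation: The state at step 19 reappears at step 21 — the system is in a cycle of period 2 from step 19 on.  No step 0..21 is synchronized, and the cycle repeats forever, so no step up to 80 (or ever) has all nodes equal.

Derivation:
t=0: [27, 54, 79, 38, 62, 51, 14, 45, 13]  (not all equal)
t=1: [56, 41, 45, 55, 34, 44, 45, 49, 44]  (not all equal)
t=2: [45, 58, 55, 46, 64, 56, 55, 51, 56]  (not all equal)
t=3: [38, 26, 29, 37, 21, 28, 29, 32, 28]  (not all equal)
t=4: [80, 80, 83, 81, 76, 82, 83, 86, 82]  (not all equal)
t=5: [51, 51, 53, 51, 47, 52, 53, 56, 52]  (not all equal)
t=6: [37, 37, 35, 37, 40, 36, 35, 32, 36]  (not all equal)
t=7: [82, 82, 84, 82, 80, 83, 84, 87, 83]  (not all equal)
t=8: [56, 56, 57, 56, 54, 57, 57, 60, 57]  (not all equal)
t=9: [22, 22, 21, 22, 24, 21, 21, 19, 21]  (not all equal)
t=10: [64, 64, 63, 64, 66, 63, 63, 62, 63]  (not all equal)
t=11: [1, 1, 2, 1, 3, 2, 2, 3, 2]  (not all equal)
t=12: [4, 4, 5, 4, 6, 5, 5, 6, 5]  (not all equal)
t=13: [13, 13, 14, 13, 15, 14, 14, 15, 14]  (not all equal)
t=14: [40, 40, 41, 40, 42, 41, 41, 42, 41]  (not all equal)
t=15: [70, 70, 69, 70, 68, 69, 69, 68, 69]  (not all equal)
t=16: [16, 16, 15, 16, 14, 15, 15, 14, 15]  (not all equal)
t=17: [46, 46, 45, 46, 44, 45, 45, 44, 45]  (not all equal)
t=18: [55, 55, 56, 55, 57, 56, 56, 57, 56]  (not all equal)
t=19: [25, 25, 24, 25, 23, 24, 24, 23, 24]  (not all equal)
t=20: [73, 73, 72, 73, 71, 72, 72, 71, 72]  (not all equal)
t=21: [25, 25, 24, 25, 23, 24, 24, 23, 24]  (not all equal)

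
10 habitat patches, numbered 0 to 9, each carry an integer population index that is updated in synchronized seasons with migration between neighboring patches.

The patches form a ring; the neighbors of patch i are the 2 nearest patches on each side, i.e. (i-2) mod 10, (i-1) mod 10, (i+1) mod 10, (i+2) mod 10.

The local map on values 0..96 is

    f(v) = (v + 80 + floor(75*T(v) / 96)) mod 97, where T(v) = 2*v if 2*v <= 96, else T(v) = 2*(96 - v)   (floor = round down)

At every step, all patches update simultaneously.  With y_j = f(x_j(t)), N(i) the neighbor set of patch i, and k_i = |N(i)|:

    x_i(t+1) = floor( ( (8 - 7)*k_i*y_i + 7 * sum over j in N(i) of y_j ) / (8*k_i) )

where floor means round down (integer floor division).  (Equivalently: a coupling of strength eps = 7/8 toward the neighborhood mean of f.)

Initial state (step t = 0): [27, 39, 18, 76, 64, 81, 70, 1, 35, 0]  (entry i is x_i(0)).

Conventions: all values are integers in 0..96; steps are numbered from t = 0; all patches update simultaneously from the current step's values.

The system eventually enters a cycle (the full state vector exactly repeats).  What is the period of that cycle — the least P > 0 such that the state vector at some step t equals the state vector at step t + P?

Answer: 2
Key observation: The state at step 40, [54, 43, 54, 43, 54, 43, 54, 43, 54, 43], reappears at step 42 — and no state repeats earlier — so the cycle the system enters has period 2.

Derivation:
t=0: [27, 39, 18, 76, 64, 81, 70, 1, 35, 0]
t=1: [64, 65, 52, 54, 65, 68, 64, 82, 76, 73]
t=2: [61, 34, 43, 64, 34, 52, 80, 70, 49, 70]
t=3: [57, 49, 42, 52, 49, 55, 49, 54, 61, 49]
t=4: [23, 24, 16, 25, 24, 6, 5, 5, 5, 4]
t=5: [59, 49, 41, 51, 61, 72, 82, 92, 80, 70]
t=6: [60, 42, 14, 42, 59, 49, 68, 88, 68, 50]
t=7: [45, 36, 42, 37, 46, 59, 52, 54, 52, 59]
t=8: [37, 46, 45, 46, 38, 20, 4, 4, 3, 19]
t=9: [36, 24, 35, 26, 38, 61, 74, 64, 73, 60]
t=10: [55, 48, 63, 49, 56, 48, 49, 40, 48, 46]
t=11: [5, 4, 5, 5, 5, 24, 24, 16, 23, 24]
t=12: [69, 81, 91, 81, 71, 60, 49, 40, 49, 59]
t=13: [50, 68, 89, 68, 50, 59, 42, 15, 42, 60]
t=14: [59, 52, 54, 52, 59, 46, 37, 42, 37, 46]
t=15: [20, 4, 4, 4, 20, 38, 47, 46, 47, 38]
t=16: [62, 75, 65, 75, 62, 39, 27, 38, 27, 39]
t=17: [70, 70, 51, 70, 70, 59, 53, 68, 53, 59]
t=18: [35, 54, 82, 54, 35, 62, 43, 15, 43, 62]
t=19: [49, 36, 44, 36, 49, 41, 52, 43, 52, 41]
t=20: [58, 67, 48, 67, 58, 50, 43, 52, 43, 50]
t=21: [45, 36, 44, 36, 45, 43, 35, 44, 35, 43]
t=22: [73, 67, 45, 67, 73, 64, 66, 84, 66, 64]
t=23: [53, 52, 81, 52, 53, 80, 71, 52, 71, 80]
t=24: [60, 41, 16, 41, 60, 35, 53, 79, 53, 35]
t=25: [41, 51, 42, 51, 41, 49, 37, 45, 37, 49]
t=26: [50, 43, 52, 43, 50, 38, 47, 37, 47, 38]
t=27: [41, 52, 44, 52, 41, 50, 37, 47, 37, 50]
t=28: [51, 43, 53, 43, 51, 39, 48, 37, 48, 39]
t=29: [42, 52, 44, 52, 42, 50, 39, 49, 39, 50]
t=30: [52, 44, 53, 44, 52, 41, 51, 39, 51, 41]
t=31: [43, 54, 44, 54, 43, 52, 40, 51, 40, 52]
t=32: [53, 44, 54, 44, 53, 42, 52, 40, 52, 42]
t=33: [43, 54, 44, 54, 43, 53, 41, 52, 41, 53]
t=34: [54, 44, 54, 44, 54, 42, 53, 41, 53, 42]
t=35: [43, 54, 44, 54, 43, 53, 42, 53, 42, 53]
t=36: [54, 44, 54, 44, 54, 43, 53, 42, 53, 43]
t=37: [44, 55, 44, 55, 44, 54, 43, 54, 43, 54]
t=38: [55, 44, 55, 44, 55, 43, 54, 43, 54, 43]
t=39: [43, 55, 44, 55, 43, 54, 43, 54, 43, 54]
t=40: [54, 43, 54, 43, 54, 43, 54, 43, 54, 43]
t=41: [43, 54, 43, 54, 43, 54, 43, 54, 43, 54]
t=42: [54, 43, 54, 43, 54, 43, 54, 43, 54, 43]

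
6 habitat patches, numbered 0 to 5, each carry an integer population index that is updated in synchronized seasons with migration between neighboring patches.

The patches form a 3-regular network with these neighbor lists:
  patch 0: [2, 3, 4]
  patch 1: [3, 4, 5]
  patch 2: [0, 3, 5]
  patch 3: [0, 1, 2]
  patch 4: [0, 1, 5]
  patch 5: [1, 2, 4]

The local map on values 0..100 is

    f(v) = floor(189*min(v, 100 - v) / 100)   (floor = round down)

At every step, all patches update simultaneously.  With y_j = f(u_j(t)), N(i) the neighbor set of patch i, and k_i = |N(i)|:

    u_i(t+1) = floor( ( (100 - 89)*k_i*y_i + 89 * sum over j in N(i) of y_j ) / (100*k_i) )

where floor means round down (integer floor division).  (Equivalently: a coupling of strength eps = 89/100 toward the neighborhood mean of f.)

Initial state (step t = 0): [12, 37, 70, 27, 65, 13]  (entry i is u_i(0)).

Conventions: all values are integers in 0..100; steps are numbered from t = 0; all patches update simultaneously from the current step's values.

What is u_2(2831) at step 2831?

Simulating step by step:
t=0: [12, 37, 70, 27, 65, 13]
t=1: [53, 49, 34, 49, 41, 59]
t=2: [78, 83, 83, 82, 84, 77]
t=3: [32, 35, 38, 34, 37, 32]
t=4: [67, 64, 62, 65, 62, 67]
t=5: [68, 66, 64, 66, 64, 69]
t=6: [65, 63, 61, 64, 61, 65]
t=7: [70, 69, 67, 69, 67, 71]
t=8: [60, 58, 56, 58, 56, 59]
t=9: [80, 79, 77, 79, 77, 81]
t=10: [41, 39, 37, 39, 37, 40]
t=11: [71, 72, 74, 73, 74, 70]
t=12: [50, 52, 53, 51, 53, 50]
t=13: [89, 91, 92, 90, 92, 89]
t=14: [16, 17, 18, 17, 18, 16]
t=15: [32, 32, 31, 32, 31, 32]
t=16: [58, 59, 59, 59, 59, 58]
t=17: [77, 77, 78, 77, 78, 77]
t=18: [41, 42, 42, 42, 42, 41]
t=19: [78, 78, 77, 78, 77, 78]
t=20: [42, 41, 41, 41, 41, 42]
t=21: [77, 77, 78, 77, 78, 77]

Answer: u_2(2831) = 77
Key observation: The state at step 17, [77, 77, 78, 77, 78, 77], reappears at step 21: the system is in a cycle of period 4 from step 17 on.  Therefore the state at step 2831 equals the state at step 17 + ((2831 - 17) mod 4) = 19, which is [78, 78, 77, 78, 77, 78].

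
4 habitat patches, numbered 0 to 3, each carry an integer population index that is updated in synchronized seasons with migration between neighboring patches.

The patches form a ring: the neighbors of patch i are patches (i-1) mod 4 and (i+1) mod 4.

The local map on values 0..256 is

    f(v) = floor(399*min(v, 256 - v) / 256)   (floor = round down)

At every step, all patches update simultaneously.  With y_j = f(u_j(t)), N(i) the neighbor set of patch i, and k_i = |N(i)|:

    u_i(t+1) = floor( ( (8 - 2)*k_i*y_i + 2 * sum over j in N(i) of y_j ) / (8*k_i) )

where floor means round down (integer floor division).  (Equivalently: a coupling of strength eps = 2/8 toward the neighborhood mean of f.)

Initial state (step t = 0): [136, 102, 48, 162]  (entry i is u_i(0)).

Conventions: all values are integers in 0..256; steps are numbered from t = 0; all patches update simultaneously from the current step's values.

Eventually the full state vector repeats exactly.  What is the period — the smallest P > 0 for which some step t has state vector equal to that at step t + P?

Answer: 7
Key observation: The state at step 75, [193, 193, 193, 193], reappears at step 82 — and no state repeats earlier — so the cycle the system enters has period 7.

Derivation:
t=0: [136, 102, 48, 162]
t=1: [178, 151, 93, 142]
t=2: [133, 155, 150, 165]
t=3: [180, 162, 161, 150]
t=4: [127, 142, 149, 157]
t=5: [189, 178, 165, 160]
t=6: [111, 121, 139, 142]
t=7: [175, 185, 182, 177]
t=8: [123, 112, 115, 122]
t=9: [188, 176, 179, 188]
t=10: [107, 121, 118, 106]
t=11: [168, 184, 181, 167]
t=12: [134, 115, 118, 135]
t=13: [188, 180, 183, 187]
t=14: [106, 115, 112, 107]
t=15: [166, 176, 173, 166]
t=16: [138, 126, 129, 138]
t=17: [184, 194, 195, 184]
t=18: [110, 97, 97, 109]
t=19: [168, 153, 153, 167]
t=20: [140, 157, 157, 140]
t=21: [176, 157, 157, 176]
t=22: [127, 150, 150, 127]
t=23: [193, 169, 169, 193]
t=24: [102, 130, 130, 102]
t=25: [162, 191, 191, 162]
t=26: [140, 106, 106, 140]
t=27: [178, 166, 166, 178]
t=28: [123, 137, 137, 123]
t=29: [190, 185, 185, 190]
t=30: [103, 109, 109, 103]
t=31: [161, 167, 167, 161]
t=32: [146, 139, 139, 146]
t=33: [172, 180, 180, 172]
t=34: [128, 119, 119, 128]
t=35: [197, 186, 186, 197]
t=36: [93, 106, 106, 93]
t=37: [146, 162, 162, 146]
t=38: [167, 149, 149, 167]
t=39: [141, 162, 162, 141]
t=40: [174, 150, 150, 174]
t=41: [131, 160, 160, 131]
t=42: [188, 154, 154, 188]
t=43: [111, 151, 151, 111]
t=44: [171, 164, 164, 171]
t=45: [133, 141, 141, 133]
t=46: [189, 180, 180, 189]
t=47: [105, 116, 116, 105]
t=48: [165, 177, 177, 165]
t=49: [138, 125, 125, 138]
t=50: [184, 192, 192, 184]
t=51: [110, 100, 100, 110]
t=52: [169, 157, 157, 169]
t=53: [137, 151, 151, 137]
t=54: [182, 165, 165, 182]
t=55: [118, 137, 137, 118]
t=56: [183, 184, 184, 183]
t=57: [112, 112, 112, 112]
t=58: [174, 174, 174, 174]
t=59: [127, 127, 127, 127]
t=60: [197, 197, 197, 197]
t=61: [91, 91, 91, 91]
t=62: [141, 141, 141, 141]
t=63: [179, 179, 179, 179]
t=64: [120, 120, 120, 120]
t=65: [187, 187, 187, 187]
t=66: [107, 107, 107, 107]
t=67: [166, 166, 166, 166]
t=68: [140, 140, 140, 140]
t=69: [180, 180, 180, 180]
t=70: [118, 118, 118, 118]
t=71: [183, 183, 183, 183]
t=72: [113, 113, 113, 113]
t=73: [176, 176, 176, 176]
t=74: [124, 124, 124, 124]
t=75: [193, 193, 193, 193]
t=76: [98, 98, 98, 98]
t=77: [152, 152, 152, 152]
t=78: [162, 162, 162, 162]
t=79: [146, 146, 146, 146]
t=80: [171, 171, 171, 171]
t=81: [132, 132, 132, 132]
t=82: [193, 193, 193, 193]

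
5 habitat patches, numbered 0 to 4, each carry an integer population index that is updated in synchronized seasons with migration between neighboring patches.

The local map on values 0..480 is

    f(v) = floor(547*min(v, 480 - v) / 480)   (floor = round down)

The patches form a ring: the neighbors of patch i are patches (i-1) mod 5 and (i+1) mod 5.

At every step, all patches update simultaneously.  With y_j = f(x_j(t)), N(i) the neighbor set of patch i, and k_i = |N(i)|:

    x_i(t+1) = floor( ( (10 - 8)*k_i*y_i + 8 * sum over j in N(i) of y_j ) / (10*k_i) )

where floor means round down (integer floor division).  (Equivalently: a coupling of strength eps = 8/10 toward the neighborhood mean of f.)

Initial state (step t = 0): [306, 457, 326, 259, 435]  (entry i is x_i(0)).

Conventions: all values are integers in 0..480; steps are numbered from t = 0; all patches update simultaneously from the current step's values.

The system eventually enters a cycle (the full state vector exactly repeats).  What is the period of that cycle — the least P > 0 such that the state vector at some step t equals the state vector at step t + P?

Answer: 2
Key observation: The state at step 14, [271, 271, 271, 271, 271], reappears at step 16 — and no state repeats earlier — so the cycle the system enters has period 2.

Derivation:
t=0: [306, 457, 326, 259, 435]
t=1: [70, 154, 145, 140, 189]
t=2: [171, 132, 166, 183, 138]
t=3: [161, 183, 181, 180, 192]
t=4: [207, 197, 206, 210, 198]
t=5: [226, 232, 232, 231, 234]
t=6: [263, 261, 263, 264, 261]
t=7: [248, 247, 247, 247, 247]
t=8: [264, 264, 265, 265, 264]
t=9: [246, 245, 245, 245, 245]
t=10: [266, 266, 267, 267, 266]
t=11: [243, 242, 242, 242, 242]
t=12: [270, 270, 271, 271, 270]
t=13: [239, 238, 238, 238, 238]
t=14: [271, 271, 271, 271, 271]
t=15: [238, 238, 238, 238, 238]
t=16: [271, 271, 271, 271, 271]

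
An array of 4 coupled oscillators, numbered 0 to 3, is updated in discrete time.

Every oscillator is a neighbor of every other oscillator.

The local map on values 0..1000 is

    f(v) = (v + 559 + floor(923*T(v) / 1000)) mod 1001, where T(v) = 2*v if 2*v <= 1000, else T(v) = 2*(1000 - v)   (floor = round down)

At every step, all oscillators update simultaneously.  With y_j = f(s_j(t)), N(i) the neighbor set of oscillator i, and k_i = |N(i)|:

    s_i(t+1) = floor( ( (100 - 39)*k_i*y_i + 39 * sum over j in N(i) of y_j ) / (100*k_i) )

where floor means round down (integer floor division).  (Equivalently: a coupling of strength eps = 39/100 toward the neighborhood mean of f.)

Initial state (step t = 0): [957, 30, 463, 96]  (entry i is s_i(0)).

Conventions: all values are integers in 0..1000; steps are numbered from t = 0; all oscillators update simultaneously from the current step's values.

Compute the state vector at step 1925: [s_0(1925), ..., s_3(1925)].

Simulating step by step:
t=0: [957, 30, 463, 96]
t=1: [667, 691, 802, 782]
t=2: [808, 799, 754, 762]
t=3: [732, 735, 754, 750]
t=4: [779, 778, 770, 772]
t=5: [745, 746, 749, 748]
t=6: [772, 771, 770, 771]
t=7: [750, 751, 751, 751]
t=8: [768, 768, 768, 768]
t=9: [754, 754, 754, 754]
t=10: [766, 766, 766, 766]
t=11: [755, 755, 755, 755]
t=12: [765, 765, 765, 765]
t=13: [756, 756, 756, 756]
t=14: [764, 764, 764, 764]
t=15: [757, 757, 757, 757]
t=16: [763, 763, 763, 763]
t=17: [758, 758, 758, 758]
t=18: [762, 762, 762, 762]
t=19: [759, 759, 759, 759]
t=20: [761, 761, 761, 761]
t=21: [760, 760, 760, 760]
t=22: [761, 761, 761, 761]

Answer: [760, 760, 760, 760]
Key observation: The state at step 20, [761, 761, 761, 761], reappears at step 22: the system is in a cycle of period 2 from step 20 on.  Therefore the state at step 1925 equals the state at step 20 + ((1925 - 20) mod 2) = 21, which is [760, 760, 760, 760].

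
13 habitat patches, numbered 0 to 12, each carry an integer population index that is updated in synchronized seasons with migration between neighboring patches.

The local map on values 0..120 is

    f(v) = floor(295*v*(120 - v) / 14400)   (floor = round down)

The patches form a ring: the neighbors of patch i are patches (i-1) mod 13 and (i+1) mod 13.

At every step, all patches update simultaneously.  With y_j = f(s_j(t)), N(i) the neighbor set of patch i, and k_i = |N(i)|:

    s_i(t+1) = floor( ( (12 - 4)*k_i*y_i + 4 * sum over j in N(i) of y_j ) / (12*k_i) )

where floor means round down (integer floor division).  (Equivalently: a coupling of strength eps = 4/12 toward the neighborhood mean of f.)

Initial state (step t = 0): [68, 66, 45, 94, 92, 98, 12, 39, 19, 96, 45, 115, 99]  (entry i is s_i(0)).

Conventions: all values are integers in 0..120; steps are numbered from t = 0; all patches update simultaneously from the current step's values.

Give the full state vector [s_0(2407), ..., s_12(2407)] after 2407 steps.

Simulating step by step:
t=0: [68, 66, 45, 94, 92, 98, 12, 39, 19, 96, 45, 115, 99]
t=1: [67, 72, 66, 53, 50, 42, 35, 53, 44, 49, 55, 25, 41]
t=2: [70, 70, 72, 72, 70, 66, 63, 69, 69, 70, 68, 55, 64]
t=3: [71, 70, 70, 70, 71, 72, 72, 72, 71, 71, 72, 72, 72]
t=4: [70, 71, 71, 71, 70, 70, 70, 70, 70, 70, 70, 70, 70]
t=5: [71, 71, 71, 71, 71, 71, 71, 71, 71, 71, 71, 71, 71]
t=6: [71, 71, 71, 71, 71, 71, 71, 71, 71, 71, 71, 71, 71]

Answer: [71, 71, 71, 71, 71, 71, 71, 71, 71, 71, 71, 71, 71]
Key observation: The state at step 5, [71, 71, 71, 71, 71, 71, 71, 71, 71, 71, 71, 71, 71], reappears at step 6: the system is in a cycle of period 1 from step 5 on.  Therefore the state at step 2407 equals the state at step 5 + ((2407 - 5) mod 1) = 5, which is [71, 71, 71, 71, 71, 71, 71, 71, 71, 71, 71, 71, 71].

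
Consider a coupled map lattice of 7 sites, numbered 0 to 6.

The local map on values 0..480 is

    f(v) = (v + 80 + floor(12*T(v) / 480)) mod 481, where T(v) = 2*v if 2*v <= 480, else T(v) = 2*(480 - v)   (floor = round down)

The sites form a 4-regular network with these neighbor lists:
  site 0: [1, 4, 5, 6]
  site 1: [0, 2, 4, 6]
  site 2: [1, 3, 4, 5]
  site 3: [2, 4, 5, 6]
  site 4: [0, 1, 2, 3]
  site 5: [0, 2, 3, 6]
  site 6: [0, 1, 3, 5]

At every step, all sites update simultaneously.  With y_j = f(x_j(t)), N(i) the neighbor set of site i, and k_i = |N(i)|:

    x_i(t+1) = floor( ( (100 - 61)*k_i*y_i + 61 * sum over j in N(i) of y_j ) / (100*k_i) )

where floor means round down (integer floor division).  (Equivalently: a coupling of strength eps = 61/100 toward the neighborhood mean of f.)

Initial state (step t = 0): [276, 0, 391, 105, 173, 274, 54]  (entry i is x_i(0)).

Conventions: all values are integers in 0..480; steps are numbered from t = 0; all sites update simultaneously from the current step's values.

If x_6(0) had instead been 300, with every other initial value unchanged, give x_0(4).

Answer: x_0(4) = 80
Key observation: This trace re-runs the system from the modified initial state.

Derivation:
t=0: [276, 0, 391, 105, 173, 274, 300]
t=1: [309, 258, 321, 301, 271, 358, 304]
t=2: [390, 373, 394, 396, 376, 415, 393]
t=3: [400, 466, 402, 405, 468, 297, 403]
t=4: [80, 37, 81, 73, 38, 153, 72]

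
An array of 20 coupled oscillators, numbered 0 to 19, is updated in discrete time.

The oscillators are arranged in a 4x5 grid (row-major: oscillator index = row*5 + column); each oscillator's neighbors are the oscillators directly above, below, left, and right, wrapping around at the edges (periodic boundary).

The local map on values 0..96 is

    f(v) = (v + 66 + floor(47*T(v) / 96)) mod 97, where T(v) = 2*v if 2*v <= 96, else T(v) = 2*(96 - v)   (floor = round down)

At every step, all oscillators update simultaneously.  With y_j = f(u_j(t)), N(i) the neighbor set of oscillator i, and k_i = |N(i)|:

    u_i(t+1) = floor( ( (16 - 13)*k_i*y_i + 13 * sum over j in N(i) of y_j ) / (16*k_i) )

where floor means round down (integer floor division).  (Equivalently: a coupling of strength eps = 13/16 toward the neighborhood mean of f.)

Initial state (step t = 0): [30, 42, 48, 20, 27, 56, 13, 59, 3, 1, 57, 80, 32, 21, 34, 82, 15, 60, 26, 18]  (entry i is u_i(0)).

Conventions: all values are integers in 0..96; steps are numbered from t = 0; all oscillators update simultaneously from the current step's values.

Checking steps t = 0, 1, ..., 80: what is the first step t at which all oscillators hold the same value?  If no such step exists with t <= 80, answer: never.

Simulating step by step:
t=0: [30, 42, 48, 20, 27, 56, 13, 59, 3, 1, 57, 80, 32, 21, 34, 82, 15, 60, 26, 18]  (not all equal)
t=1: [46, 66, 50, 37, 25, 62, 66, 64, 43, 51, 58, 69, 47, 34, 36, 50, 67, 54, 21, 29]  (not all equal)
t=2: [53, 63, 59, 37, 42, 63, 64, 61, 51, 47, 59, 63, 57, 40, 46, 55, 64, 52, 36, 31]  (not all equal)
t=3: [61, 64, 59, 52, 49, 63, 64, 64, 55, 60, 63, 64, 60, 55, 52, 57, 64, 59, 44, 49]  (not all equal)
t=4: [64, 64, 64, 62, 64, 64, 64, 64, 64, 64, 64, 64, 64, 62, 64, 64, 64, 62, 62, 62]  (not all equal)
t=5: [64, 64, 64, 64, 64, 64, 64, 64, 64, 64, 64, 64, 64, 64, 64, 64, 64, 64, 64, 64]  (all equal)

Answer: 5
Key observation: Synchronization is absorbing here: once all oscillators are equal they stay equal, and step 5 is the first all-equal step.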